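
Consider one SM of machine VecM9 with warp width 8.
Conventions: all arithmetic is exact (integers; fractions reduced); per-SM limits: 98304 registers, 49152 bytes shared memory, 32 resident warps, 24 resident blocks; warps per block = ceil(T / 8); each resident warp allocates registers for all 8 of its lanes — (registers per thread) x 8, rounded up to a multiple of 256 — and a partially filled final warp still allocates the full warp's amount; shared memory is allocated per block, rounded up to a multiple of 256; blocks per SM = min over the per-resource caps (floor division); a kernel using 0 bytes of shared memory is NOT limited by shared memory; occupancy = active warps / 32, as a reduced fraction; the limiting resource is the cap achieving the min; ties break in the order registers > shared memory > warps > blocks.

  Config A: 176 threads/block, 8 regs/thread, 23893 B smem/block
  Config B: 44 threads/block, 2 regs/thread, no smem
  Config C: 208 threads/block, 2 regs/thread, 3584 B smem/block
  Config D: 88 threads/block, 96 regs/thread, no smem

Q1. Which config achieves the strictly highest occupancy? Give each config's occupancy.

occupancies: A 11/16, B 15/16, C 13/16, D 11/16

Answer: B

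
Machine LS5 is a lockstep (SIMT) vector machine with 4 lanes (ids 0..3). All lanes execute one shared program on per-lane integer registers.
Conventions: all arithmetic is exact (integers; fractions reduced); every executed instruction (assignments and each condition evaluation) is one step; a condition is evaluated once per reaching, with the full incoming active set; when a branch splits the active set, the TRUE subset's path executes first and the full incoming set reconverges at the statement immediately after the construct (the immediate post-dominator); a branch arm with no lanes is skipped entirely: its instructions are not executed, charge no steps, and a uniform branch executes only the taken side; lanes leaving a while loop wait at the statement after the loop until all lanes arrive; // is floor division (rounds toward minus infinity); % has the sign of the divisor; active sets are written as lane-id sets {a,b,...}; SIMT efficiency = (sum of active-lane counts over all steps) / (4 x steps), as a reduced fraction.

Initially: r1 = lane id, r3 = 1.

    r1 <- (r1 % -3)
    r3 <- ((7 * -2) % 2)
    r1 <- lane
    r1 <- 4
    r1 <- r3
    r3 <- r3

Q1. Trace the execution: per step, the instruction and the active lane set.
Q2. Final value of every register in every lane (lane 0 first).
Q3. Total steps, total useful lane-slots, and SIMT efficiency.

step 0: r1 <- (r1 % -3)              {0,1,2,3}
step 1: r3 <- ((7 * -2) % 2)         {0,1,2,3}
step 2: r1 <- lane                   {0,1,2,3}
step 3: r1 <- 4                      {0,1,2,3}
step 4: r1 <- r3                     {0,1,2,3}
step 5: r3 <- r3                     {0,1,2,3}

Answer: 6 steps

r1: 0,0,0,0
r3: 0,0,0,0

steps = 6; useful = 24; efficiency = 24/24 = 1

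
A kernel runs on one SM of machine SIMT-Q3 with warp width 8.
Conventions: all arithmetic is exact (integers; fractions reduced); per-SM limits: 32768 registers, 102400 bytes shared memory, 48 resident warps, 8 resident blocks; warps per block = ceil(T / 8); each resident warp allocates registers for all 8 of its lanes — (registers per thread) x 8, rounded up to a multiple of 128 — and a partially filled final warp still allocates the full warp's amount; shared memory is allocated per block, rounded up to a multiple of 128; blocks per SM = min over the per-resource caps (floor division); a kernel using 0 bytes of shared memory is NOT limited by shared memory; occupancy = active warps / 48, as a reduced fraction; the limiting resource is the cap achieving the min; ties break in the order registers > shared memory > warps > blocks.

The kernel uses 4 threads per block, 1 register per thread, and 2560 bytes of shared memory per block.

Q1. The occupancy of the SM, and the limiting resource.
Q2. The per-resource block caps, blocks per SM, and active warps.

Answer: occupancy 1/6, limited by blocks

registers: 256 blocks
shared memory: 40 blocks
warps: 48 blocks
blocks: 8 blocks

Answer: 8 blocks, 8 active warps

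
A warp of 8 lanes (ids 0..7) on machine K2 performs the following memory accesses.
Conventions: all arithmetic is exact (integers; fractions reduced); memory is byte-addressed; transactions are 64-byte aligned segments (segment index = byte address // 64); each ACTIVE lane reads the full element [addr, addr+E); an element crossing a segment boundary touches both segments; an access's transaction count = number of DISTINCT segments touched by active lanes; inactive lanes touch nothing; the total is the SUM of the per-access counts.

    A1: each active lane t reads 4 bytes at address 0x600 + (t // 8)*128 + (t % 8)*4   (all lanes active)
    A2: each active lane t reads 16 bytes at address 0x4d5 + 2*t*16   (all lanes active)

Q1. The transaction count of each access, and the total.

A1: 1 transaction
A2: 5 transactions

Answer: 1,5; total 6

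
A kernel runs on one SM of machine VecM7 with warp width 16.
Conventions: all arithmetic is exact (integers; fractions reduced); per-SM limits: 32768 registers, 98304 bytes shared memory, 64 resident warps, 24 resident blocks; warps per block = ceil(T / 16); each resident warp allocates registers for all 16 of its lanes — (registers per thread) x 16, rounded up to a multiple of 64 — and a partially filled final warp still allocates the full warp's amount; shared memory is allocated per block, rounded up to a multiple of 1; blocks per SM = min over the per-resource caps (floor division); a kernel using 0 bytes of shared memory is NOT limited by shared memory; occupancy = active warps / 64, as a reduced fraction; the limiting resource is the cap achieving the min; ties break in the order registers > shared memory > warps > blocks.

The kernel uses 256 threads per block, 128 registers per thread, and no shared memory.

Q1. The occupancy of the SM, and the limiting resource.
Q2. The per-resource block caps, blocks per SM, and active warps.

Answer: occupancy 1/4, limited by registers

registers: 1 block
shared memory: no limit (kernel uses none)
warps: 4 blocks
blocks: 24 blocks

Answer: 1 block, 16 active warps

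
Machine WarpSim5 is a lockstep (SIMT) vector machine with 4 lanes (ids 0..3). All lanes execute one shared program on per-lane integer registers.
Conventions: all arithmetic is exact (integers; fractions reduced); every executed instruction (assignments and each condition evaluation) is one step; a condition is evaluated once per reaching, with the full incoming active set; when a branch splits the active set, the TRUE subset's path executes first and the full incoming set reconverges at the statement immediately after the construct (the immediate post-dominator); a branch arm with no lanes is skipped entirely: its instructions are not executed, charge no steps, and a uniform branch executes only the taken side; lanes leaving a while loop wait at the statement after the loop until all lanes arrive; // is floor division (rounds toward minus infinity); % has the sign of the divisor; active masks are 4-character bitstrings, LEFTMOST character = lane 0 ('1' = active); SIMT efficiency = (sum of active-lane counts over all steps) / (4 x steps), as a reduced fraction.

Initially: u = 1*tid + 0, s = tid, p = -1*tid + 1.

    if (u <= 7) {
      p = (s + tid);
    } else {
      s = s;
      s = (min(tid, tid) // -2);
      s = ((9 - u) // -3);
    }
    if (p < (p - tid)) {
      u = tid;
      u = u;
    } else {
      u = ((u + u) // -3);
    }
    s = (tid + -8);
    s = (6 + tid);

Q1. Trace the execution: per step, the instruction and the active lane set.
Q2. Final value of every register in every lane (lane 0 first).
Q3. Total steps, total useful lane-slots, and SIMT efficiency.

step 0: eval (u <= 7)                1111
step 1: p <- (s + tid)               1111
step 2: eval (p < (p - tid))         1111
step 3: u <- ((u + u) // -3)         1111
step 4: s <- (tid + -8)              1111
step 5: s <- (6 + tid)               1111

Answer: 6 steps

u: 0,-1,-2,-2
s: 6,7,8,9
p: 0,2,4,6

steps = 6; useful = 24; efficiency = 24/24 = 1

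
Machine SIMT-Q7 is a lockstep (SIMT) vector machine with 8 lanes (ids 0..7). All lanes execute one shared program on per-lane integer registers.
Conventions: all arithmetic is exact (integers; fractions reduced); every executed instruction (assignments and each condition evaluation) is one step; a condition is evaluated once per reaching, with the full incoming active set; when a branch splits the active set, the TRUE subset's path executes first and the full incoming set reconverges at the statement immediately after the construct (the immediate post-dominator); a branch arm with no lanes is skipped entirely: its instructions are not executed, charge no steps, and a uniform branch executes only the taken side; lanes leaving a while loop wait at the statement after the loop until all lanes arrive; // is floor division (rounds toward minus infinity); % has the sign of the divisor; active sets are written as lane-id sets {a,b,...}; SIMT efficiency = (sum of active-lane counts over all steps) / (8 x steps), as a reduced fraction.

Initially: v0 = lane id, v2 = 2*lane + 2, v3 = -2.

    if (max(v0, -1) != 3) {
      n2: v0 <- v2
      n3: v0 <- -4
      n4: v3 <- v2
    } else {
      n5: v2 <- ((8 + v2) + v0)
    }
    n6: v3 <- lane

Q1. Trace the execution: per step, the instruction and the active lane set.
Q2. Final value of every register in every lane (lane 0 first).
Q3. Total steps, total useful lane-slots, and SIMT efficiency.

step 0: eval (max(v0, -1) != 3)      {0,1,2,3,4,5,6,7}
step 1: v0 <- v2                     {0,1,2,4,5,6,7}
step 2: v0 <- -4                     {0,1,2,4,5,6,7}
step 3: v3 <- v2                     {0,1,2,4,5,6,7}
step 4: v2 <- ((8 + v2) + v0)        {3}
step 5: v3 <- lane                   {0,1,2,3,4,5,6,7}

Answer: 6 steps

v0: -4,-4,-4,3,-4,-4,-4,-4
v2: 2,4,6,19,10,12,14,16
v3: 0,1,2,3,4,5,6,7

steps = 6; useful = 38; efficiency = 38/48 = 19/24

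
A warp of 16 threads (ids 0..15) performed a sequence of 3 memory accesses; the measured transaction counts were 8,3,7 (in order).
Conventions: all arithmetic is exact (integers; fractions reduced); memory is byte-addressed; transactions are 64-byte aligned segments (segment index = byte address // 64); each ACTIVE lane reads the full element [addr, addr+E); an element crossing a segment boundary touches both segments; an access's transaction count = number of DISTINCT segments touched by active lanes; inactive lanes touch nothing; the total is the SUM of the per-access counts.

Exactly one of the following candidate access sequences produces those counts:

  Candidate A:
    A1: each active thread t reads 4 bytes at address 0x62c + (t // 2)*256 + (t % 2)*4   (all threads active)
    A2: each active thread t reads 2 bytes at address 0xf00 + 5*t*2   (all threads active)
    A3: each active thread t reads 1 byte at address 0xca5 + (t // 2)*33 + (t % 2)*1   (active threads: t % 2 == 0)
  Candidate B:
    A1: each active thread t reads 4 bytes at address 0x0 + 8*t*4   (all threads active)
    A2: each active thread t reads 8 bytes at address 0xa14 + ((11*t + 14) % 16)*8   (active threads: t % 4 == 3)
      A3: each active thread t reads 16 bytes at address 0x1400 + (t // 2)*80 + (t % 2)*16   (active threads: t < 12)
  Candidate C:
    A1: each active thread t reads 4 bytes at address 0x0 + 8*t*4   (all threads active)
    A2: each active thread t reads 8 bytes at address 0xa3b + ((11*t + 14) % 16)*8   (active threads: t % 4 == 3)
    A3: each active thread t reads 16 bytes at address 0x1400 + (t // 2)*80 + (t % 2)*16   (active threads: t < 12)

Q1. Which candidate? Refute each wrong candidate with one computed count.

A: A3 gives 5 transactions, not 7
C: A2 gives 2 transactions, not 3
B: all counts match (8,3,7)

Answer: B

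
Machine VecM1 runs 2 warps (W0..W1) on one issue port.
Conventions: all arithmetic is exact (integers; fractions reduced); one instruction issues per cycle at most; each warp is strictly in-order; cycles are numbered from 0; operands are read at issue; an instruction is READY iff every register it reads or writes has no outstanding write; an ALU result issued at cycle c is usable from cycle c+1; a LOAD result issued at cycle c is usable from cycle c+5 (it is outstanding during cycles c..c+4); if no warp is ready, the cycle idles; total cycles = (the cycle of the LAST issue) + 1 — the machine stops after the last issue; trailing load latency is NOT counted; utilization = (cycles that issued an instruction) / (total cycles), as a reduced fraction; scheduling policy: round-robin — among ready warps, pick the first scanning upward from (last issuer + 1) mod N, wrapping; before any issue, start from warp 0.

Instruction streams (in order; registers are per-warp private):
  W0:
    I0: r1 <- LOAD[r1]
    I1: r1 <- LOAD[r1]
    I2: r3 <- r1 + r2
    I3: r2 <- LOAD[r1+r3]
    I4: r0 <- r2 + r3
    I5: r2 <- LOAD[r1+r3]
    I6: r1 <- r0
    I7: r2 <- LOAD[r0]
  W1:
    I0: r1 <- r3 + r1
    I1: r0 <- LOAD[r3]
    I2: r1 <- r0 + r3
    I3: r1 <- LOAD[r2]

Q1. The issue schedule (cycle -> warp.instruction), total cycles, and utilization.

cycle 0: W0.I0
cycle 1: W1.I0
cycle 2: W1.I1
cycle 3: idle
cycle 4: idle
cycle 5: W0.I1
cycle 6: idle
cycle 7: W1.I2
cycle 8: W1.I3
cycle 9: idle
cycle 10: W0.I2
cycle 11: W0.I3
cycle 12: idle
cycle 13: idle
cycle 14: idle
cycle 15: idle
cycle 16: W0.I4
cycle 17: W0.I5
cycle 18: W0.I6
cycle 19: idle
cycle 20: idle
cycle 21: idle
cycle 22: W0.I7

Answer: 23 cycles, utilization 12/23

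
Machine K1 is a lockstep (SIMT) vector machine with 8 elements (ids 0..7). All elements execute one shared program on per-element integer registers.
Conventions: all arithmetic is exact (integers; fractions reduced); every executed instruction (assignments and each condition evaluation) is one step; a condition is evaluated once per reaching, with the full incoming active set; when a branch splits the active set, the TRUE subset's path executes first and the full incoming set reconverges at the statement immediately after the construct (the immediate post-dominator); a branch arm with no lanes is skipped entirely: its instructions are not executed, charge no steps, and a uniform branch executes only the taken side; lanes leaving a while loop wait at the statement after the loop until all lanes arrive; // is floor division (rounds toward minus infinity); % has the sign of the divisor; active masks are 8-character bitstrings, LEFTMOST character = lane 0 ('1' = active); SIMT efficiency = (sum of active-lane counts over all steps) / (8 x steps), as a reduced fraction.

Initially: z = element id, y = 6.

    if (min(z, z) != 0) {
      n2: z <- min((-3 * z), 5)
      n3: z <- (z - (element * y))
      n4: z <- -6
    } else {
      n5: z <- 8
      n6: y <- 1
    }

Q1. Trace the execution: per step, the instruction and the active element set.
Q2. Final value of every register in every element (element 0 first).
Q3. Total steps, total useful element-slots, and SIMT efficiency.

step 0: eval (min(z, z) != 0)        11111111
step 1: z <- min((-3 * z), 5)        01111111
step 2: z <- (z - (element * y))     01111111
step 3: z <- -6                      01111111
step 4: z <- 8                       10000000
step 5: y <- 1                       10000000

Answer: 6 steps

z: 8,-6,-6,-6,-6,-6,-6,-6
y: 1,6,6,6,6,6,6,6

steps = 6; useful = 31; efficiency = 31/48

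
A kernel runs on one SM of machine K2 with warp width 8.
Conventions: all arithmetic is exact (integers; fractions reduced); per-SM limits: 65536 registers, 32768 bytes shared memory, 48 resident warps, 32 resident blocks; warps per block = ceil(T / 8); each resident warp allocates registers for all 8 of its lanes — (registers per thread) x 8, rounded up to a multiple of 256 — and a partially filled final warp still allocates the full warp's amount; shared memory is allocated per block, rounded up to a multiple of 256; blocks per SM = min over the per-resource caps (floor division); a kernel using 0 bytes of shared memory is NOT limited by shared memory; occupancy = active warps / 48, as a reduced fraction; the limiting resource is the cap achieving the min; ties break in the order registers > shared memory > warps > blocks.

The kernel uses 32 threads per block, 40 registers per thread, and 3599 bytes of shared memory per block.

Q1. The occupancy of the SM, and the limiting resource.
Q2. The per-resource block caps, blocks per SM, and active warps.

Answer: occupancy 2/3, limited by shared memory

registers: 32 blocks
shared memory: 8 blocks
warps: 12 blocks
blocks: 32 blocks

Answer: 8 blocks, 32 active warps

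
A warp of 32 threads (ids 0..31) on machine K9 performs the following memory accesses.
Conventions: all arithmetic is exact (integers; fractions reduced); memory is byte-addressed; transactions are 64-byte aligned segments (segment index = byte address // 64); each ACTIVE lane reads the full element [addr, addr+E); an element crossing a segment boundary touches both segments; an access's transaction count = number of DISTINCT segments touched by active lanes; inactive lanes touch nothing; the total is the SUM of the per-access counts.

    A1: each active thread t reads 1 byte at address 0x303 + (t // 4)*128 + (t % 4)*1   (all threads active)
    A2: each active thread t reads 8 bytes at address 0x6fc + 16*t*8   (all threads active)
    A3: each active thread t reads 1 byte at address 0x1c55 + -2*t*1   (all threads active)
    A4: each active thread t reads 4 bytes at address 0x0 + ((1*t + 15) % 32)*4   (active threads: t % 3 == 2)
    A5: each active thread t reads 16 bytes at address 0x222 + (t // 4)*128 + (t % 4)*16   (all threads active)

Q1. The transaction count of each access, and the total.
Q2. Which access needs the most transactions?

A1: 8 transactions
A2: 64 transactions
A3: 2 transactions
A4: 2 transactions
A5: 16 transactions

Answer: 8,64,2,2,16; total 92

Answer: A2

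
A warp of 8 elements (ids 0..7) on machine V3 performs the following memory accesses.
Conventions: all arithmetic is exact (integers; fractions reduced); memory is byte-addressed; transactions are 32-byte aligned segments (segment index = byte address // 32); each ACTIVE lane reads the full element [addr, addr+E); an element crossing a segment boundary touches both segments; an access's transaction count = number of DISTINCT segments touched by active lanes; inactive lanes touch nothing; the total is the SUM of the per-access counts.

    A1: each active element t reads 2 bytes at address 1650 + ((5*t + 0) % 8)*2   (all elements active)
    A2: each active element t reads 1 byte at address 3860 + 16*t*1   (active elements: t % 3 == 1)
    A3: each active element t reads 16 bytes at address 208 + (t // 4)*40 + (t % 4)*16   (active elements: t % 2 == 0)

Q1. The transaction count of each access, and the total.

A1: 2 transactions
A2: 3 transactions
A3: 4 transactions

Answer: 2,3,4; total 9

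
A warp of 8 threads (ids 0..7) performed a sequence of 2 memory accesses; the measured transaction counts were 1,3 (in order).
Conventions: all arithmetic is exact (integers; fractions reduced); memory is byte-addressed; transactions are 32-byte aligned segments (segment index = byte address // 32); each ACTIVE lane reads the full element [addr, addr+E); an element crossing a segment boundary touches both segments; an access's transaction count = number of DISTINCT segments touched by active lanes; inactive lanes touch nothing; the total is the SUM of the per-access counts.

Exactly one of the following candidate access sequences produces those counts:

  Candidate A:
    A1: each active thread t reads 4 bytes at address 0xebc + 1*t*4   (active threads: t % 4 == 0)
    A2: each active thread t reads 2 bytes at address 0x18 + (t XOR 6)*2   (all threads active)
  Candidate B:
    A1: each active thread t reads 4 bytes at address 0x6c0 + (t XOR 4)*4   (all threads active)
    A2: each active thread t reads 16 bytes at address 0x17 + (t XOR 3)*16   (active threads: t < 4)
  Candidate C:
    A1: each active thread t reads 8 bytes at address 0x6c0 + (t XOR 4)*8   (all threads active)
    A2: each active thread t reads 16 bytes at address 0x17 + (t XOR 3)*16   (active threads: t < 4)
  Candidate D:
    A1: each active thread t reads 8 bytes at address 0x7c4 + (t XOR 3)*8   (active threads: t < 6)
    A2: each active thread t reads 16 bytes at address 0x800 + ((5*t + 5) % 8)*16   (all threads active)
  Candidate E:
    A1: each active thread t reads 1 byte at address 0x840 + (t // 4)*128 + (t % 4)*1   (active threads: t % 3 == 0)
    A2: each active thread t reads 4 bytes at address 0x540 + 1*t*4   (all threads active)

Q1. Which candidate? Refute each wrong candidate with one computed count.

A: A1 gives 2 transactions, not 1
C: A1 gives 2 transactions, not 1
D: A1 gives 3 transactions, not 1
E: A1 gives 2 transactions, not 1
B: all counts match (1,3)

Answer: B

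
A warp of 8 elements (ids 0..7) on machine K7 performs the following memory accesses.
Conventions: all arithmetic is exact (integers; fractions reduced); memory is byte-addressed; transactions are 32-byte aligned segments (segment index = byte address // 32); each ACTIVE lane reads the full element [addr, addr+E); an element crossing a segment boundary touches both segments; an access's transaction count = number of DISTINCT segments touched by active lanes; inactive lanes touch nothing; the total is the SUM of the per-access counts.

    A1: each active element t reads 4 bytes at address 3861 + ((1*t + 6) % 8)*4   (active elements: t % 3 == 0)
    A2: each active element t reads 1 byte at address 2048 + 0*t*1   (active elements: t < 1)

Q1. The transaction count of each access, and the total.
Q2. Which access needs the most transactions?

A1: 2 transactions
A2: 1 transaction

Answer: 2,1; total 3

Answer: A1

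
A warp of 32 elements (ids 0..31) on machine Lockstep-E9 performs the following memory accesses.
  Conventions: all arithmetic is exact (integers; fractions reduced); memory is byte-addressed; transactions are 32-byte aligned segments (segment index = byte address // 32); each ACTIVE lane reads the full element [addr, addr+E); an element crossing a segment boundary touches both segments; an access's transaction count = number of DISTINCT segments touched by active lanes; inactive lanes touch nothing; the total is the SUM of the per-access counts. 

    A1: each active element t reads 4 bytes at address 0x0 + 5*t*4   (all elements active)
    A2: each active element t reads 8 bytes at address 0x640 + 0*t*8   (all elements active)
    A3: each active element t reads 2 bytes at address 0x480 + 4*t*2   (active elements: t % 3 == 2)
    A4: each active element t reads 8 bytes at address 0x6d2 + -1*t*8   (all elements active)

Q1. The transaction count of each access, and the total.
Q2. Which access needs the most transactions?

A1: 20 transactions
A2: 1 transaction
A3: 8 transactions
A4: 9 transactions

Answer: 20,1,8,9; total 38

Answer: A1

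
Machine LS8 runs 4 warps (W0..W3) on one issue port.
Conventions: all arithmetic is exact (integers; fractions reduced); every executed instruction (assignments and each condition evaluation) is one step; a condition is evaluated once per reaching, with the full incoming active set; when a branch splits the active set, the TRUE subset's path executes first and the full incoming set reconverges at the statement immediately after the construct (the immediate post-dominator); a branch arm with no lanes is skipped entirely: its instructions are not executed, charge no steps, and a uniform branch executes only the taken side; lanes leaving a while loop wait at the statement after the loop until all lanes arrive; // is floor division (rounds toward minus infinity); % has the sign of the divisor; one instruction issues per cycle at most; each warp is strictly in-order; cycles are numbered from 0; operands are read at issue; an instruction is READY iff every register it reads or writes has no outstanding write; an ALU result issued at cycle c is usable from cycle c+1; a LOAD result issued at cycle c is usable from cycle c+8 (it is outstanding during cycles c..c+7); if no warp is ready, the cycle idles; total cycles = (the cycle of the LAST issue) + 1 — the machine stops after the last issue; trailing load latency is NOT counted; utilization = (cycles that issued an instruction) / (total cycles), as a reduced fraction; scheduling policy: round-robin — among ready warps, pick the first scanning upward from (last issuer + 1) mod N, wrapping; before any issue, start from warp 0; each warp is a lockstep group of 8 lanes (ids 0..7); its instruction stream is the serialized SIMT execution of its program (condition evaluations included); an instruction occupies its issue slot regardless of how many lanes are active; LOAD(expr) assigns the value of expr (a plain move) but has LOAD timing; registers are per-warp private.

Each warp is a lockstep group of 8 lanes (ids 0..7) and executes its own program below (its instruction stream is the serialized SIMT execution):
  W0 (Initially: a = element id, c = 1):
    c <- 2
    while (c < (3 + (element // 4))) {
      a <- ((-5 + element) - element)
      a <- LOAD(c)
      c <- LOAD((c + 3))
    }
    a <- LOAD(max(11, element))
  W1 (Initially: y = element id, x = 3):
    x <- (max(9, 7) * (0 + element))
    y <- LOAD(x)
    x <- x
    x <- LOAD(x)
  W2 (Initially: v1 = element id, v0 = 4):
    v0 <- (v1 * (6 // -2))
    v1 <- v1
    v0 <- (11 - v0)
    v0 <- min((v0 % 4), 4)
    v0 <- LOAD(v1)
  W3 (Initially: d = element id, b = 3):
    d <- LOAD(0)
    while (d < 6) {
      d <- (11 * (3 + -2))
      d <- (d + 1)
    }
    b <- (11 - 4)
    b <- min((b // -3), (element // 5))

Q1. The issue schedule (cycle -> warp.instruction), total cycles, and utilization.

cycle 0: W0.I0
cycle 1: W1.I0
cycle 2: W2.I0
cycle 3: W3.I0
cycle 4: W0.I1
cycle 5: W1.I1
cycle 6: W2.I1
cycle 7: W0.I2
cycle 8: W1.I2
cycle 9: W2.I2
cycle 10: W0.I3
cycle 11: W1.I3
cycle 12: W2.I3
cycle 13: W3.I1
cycle 14: W0.I4
cycle 15: W2.I4
cycle 16: W3.I2
cycle 17: W3.I3
cycle 18: W3.I4
cycle 19: W3.I5
cycle 20: W3.I6
cycle 21: idle
cycle 22: W0.I5
cycle 23: W0.I6

Answer: 24 cycles, utilization 23/24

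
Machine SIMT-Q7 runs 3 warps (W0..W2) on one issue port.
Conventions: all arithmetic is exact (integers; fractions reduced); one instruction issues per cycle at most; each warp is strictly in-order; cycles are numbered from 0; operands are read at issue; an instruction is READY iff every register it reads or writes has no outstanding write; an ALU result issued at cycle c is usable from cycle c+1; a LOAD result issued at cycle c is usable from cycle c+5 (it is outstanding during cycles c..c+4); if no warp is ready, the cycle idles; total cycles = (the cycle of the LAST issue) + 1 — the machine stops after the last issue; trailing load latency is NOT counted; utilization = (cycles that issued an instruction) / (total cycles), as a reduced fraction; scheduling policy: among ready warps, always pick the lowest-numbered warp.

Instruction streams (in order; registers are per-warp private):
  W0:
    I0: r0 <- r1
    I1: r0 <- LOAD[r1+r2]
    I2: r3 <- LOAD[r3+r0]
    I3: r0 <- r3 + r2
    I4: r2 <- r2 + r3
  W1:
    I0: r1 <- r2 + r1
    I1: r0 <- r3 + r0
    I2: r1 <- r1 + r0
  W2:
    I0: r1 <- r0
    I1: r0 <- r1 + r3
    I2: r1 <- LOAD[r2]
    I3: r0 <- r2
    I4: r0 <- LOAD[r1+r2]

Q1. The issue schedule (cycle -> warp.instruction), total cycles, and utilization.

cycle 0: W0.I0
cycle 1: W0.I1
cycle 2: W1.I0
cycle 3: W1.I1
cycle 4: W1.I2
cycle 5: W2.I0
cycle 6: W0.I2
cycle 7: W2.I1
cycle 8: W2.I2
cycle 9: W2.I3
cycle 10: idle
cycle 11: W0.I3
cycle 12: W0.I4
cycle 13: W2.I4

Answer: 14 cycles, utilization 13/14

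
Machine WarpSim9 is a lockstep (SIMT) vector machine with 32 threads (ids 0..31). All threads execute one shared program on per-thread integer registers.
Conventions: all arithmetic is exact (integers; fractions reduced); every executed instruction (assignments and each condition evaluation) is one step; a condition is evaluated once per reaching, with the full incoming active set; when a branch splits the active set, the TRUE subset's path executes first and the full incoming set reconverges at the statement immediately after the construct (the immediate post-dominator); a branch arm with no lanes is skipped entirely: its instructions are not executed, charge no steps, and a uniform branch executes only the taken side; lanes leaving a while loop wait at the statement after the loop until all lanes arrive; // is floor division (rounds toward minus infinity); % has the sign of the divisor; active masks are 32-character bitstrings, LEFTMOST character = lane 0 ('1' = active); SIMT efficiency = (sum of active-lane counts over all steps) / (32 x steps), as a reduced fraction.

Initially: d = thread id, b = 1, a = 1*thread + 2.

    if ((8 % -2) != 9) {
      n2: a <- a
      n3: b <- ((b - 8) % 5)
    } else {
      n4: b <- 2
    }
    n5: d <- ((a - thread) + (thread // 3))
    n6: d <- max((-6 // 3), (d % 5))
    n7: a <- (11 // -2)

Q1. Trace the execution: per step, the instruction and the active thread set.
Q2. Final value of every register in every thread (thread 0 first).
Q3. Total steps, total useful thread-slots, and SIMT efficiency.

step 0: eval ((8 % -2) != 9)         11111111111111111111111111111111
step 1: a <- a                       11111111111111111111111111111111
step 2: b <- ((b - 8) % 5)           11111111111111111111111111111111
step 3: d <- ((a - thread) + (thread // 3)) 11111111111111111111111111111111
step 4: d <- max((-6 // 3), (d % 5)) 11111111111111111111111111111111
step 5: a <- (11 // -2)              11111111111111111111111111111111

Answer: 6 steps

d: 2,2,2,3,3,3,4,4,4,0,0,0,1,1,1,2,2,2,3,3,3,4,4,4,0,0,0,1,1,1,2,2
b: 3,3,3,3,3,3,3,3,3,3,3,3,3,3,3,3,3,3,3,3,3,3,3,3,3,3,3,3,3,3,3,3
a: -6,-6,-6,-6,-6,-6,-6,-6,-6,-6,-6,-6,-6,-6,-6,-6,-6,-6,-6,-6,-6,-6,-6,-6,-6,-6,-6,-6,-6,-6,-6,-6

steps = 6; useful = 192; efficiency = 192/192 = 1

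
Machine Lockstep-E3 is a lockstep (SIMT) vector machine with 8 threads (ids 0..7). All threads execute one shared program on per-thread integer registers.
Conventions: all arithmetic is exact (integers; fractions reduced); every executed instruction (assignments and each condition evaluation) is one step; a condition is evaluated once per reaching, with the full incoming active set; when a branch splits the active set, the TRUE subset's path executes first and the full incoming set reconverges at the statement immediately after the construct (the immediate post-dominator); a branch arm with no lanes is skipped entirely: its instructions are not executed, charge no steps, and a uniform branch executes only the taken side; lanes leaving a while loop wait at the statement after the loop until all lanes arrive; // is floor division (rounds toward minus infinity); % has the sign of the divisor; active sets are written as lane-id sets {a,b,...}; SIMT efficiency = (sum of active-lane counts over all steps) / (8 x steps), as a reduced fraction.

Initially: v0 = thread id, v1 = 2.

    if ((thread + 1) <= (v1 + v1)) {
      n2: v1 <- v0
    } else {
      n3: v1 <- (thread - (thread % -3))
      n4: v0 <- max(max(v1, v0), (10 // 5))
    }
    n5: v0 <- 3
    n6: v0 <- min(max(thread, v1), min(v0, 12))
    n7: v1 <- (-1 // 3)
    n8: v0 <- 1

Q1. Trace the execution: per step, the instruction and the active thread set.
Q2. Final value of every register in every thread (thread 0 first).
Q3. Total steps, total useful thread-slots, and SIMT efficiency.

step 0: eval ((thread + 1) <= (v1 + v1)) {0,1,2,3,4,5,6,7}
step 1: v1 <- v0                     {0,1,2,3}
step 2: v1 <- (thread - (thread % -3)) {4,5,6,7}
step 3: v0 <- max(max(v1, v0), (10 // 5)) {4,5,6,7}
step 4: v0 <- 3                      {0,1,2,3,4,5,6,7}
step 5: v0 <- min(max(thread, v1), min(v0, 12)) {0,1,2,3,4,5,6,7}
step 6: v1 <- (-1 // 3)              {0,1,2,3,4,5,6,7}
step 7: v0 <- 1                      {0,1,2,3,4,5,6,7}

Answer: 8 steps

v0: 1,1,1,1,1,1,1,1
v1: -1,-1,-1,-1,-1,-1,-1,-1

steps = 8; useful = 52; efficiency = 52/64 = 13/16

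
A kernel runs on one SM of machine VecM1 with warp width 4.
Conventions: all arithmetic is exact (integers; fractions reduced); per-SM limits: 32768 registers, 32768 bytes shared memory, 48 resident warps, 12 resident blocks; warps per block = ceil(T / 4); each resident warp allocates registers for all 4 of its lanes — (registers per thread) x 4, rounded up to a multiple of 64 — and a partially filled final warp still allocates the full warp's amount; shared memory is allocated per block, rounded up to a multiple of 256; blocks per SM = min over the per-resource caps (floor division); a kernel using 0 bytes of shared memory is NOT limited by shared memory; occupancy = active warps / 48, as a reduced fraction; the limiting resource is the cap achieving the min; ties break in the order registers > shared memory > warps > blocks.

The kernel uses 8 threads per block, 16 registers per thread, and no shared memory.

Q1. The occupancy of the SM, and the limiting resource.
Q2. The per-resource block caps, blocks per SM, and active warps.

Answer: occupancy 1/2, limited by blocks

registers: 256 blocks
shared memory: no limit (kernel uses none)
warps: 24 blocks
blocks: 12 blocks

Answer: 12 blocks, 24 active warps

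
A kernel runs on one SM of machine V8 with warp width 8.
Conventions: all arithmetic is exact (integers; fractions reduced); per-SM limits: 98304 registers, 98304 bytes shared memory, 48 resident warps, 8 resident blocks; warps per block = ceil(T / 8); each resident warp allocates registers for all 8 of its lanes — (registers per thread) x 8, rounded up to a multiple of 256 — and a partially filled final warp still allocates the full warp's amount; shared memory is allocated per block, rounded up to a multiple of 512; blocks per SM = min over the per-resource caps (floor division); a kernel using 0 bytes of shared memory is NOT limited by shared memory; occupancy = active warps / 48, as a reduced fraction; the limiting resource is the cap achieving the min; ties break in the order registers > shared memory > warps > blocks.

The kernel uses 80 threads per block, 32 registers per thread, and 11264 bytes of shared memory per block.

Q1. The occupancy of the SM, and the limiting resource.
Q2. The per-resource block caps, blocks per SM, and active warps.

Answer: occupancy 5/6, limited by warps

registers: 38 blocks
shared memory: 8 blocks
warps: 4 blocks
blocks: 8 blocks

Answer: 4 blocks, 40 active warps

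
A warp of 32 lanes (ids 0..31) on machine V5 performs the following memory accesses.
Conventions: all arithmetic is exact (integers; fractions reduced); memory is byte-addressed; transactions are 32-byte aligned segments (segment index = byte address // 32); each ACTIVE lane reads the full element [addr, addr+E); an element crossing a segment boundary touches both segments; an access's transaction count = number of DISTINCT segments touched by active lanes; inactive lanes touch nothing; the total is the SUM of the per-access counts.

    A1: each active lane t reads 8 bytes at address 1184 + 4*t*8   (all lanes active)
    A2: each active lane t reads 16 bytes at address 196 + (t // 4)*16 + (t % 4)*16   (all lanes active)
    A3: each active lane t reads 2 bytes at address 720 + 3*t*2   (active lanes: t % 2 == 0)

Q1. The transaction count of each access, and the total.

A1: 32 transactions
A2: 6 transactions
A3: 7 transactions

Answer: 32,6,7; total 45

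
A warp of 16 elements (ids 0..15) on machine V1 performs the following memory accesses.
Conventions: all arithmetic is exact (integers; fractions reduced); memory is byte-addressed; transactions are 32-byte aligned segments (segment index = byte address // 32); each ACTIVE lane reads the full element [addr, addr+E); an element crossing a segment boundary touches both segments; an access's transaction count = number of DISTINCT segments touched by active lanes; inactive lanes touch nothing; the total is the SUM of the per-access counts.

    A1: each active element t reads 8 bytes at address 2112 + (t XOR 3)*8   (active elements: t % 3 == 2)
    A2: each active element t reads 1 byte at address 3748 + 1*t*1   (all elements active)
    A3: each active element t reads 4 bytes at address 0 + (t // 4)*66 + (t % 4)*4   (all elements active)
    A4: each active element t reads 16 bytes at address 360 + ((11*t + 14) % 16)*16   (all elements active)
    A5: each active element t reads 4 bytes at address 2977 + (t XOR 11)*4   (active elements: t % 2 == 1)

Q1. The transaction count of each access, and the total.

A1: 4 transactions
A2: 1 transaction
A3: 4 transactions
A4: 9 transactions
A5: 2 transactions

Answer: 4,1,4,9,2; total 20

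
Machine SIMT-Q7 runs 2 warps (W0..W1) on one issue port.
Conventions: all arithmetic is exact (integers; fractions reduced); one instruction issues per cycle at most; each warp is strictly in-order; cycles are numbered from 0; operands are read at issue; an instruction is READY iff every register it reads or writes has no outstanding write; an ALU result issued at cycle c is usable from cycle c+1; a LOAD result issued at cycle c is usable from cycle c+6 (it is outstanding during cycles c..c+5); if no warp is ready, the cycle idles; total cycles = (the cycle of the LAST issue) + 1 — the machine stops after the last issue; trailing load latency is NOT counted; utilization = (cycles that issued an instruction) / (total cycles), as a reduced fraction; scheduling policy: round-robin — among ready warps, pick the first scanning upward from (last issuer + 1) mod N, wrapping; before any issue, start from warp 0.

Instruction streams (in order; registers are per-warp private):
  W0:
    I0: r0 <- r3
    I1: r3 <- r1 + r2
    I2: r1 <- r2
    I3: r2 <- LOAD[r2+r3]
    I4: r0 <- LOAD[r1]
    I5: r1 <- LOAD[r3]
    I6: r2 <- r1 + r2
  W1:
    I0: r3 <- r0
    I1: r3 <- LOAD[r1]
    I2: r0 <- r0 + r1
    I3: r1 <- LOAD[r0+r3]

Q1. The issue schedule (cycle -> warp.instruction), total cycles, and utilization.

cycle 0: W0.I0
cycle 1: W1.I0
cycle 2: W0.I1
cycle 3: W1.I1
cycle 4: W0.I2
cycle 5: W1.I2
cycle 6: W0.I3
cycle 7: W0.I4
cycle 8: W0.I5
cycle 9: W1.I3
cycle 10: idle
cycle 11: idle
cycle 12: idle
cycle 13: idle
cycle 14: W0.I6

Answer: 15 cycles, utilization 11/15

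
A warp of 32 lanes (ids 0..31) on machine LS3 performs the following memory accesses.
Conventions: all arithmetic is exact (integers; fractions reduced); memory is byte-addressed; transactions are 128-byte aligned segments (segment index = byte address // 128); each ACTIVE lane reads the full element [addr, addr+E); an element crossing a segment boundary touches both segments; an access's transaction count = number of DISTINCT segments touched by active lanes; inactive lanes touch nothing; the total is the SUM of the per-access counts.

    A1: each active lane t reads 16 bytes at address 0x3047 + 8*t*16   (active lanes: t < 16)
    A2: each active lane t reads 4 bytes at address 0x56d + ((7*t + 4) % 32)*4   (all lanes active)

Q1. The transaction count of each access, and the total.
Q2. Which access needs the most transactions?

A1: 16 transactions
A2: 2 transactions

Answer: 16,2; total 18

Answer: A1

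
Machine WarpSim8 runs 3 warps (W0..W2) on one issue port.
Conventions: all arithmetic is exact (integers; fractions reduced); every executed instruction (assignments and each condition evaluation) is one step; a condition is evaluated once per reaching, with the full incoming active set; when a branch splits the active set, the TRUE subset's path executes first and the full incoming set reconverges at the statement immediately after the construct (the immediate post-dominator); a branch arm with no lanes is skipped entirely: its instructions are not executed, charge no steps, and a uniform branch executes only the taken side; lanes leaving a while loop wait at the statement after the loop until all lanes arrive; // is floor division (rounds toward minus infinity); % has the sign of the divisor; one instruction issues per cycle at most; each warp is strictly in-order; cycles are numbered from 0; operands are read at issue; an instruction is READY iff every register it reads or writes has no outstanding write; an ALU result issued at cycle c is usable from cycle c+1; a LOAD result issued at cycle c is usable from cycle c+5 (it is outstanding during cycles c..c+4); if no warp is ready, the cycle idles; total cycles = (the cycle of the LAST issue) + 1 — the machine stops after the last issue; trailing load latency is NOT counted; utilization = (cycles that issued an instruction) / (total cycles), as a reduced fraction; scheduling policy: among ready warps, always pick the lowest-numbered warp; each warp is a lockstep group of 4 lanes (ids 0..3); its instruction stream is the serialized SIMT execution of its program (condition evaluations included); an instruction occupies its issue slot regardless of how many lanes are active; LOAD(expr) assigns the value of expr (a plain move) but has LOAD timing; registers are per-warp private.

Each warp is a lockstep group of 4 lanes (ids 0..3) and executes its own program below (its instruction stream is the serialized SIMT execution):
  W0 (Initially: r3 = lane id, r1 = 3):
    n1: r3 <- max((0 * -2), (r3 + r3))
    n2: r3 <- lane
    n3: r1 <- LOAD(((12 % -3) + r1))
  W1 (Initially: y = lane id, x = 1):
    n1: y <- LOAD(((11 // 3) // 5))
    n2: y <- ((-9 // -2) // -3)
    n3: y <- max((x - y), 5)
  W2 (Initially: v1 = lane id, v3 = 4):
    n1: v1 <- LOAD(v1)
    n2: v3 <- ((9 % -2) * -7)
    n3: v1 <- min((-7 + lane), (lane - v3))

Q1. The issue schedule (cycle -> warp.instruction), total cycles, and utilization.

cycle 0: W0.I0
cycle 1: W0.I1
cycle 2: W0.I2
cycle 3: W1.I0
cycle 4: W2.I0
cycle 5: W2.I1
cycle 6: idle
cycle 7: idle
cycle 8: W1.I1
cycle 9: W1.I2
cycle 10: W2.I2

Answer: 11 cycles, utilization 9/11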